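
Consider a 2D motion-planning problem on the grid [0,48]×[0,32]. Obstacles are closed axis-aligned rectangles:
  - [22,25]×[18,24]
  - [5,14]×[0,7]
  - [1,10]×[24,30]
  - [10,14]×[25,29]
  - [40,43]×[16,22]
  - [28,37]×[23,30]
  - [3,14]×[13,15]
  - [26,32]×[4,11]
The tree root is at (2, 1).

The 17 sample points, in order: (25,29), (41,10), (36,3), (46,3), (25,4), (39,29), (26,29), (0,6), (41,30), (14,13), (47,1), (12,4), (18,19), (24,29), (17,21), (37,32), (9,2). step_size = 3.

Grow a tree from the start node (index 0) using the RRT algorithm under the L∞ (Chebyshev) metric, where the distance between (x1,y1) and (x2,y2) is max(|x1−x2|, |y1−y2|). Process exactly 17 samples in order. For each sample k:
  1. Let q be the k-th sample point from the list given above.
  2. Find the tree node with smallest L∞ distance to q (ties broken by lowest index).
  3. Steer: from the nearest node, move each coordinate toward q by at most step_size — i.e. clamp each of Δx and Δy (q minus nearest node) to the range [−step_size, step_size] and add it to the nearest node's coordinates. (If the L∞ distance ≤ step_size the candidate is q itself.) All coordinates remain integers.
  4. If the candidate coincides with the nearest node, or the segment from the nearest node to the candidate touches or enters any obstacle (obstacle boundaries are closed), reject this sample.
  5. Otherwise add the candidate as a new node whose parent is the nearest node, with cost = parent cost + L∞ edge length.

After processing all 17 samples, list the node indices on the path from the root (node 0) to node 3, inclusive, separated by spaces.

1. q=(25,29) nearest=0 d=28 new=(5,4) → blocked by [5,14]×[0,7], reject
2. q=(41,10) nearest=0 d=39 new=(5,4) → blocked by [5,14]×[0,7], reject
3. q=(36,3) nearest=0 d=34 new=(5,3) → blocked by [5,14]×[0,7], reject
4. q=(46,3) nearest=0 d=44 new=(5,3) → blocked by [5,14]×[0,7], reject
5. q=(25,4) nearest=0 d=23 new=(5,4) → blocked by [5,14]×[0,7], reject
6. q=(39,29) nearest=0 d=37 new=(5,4) → blocked by [5,14]×[0,7], reject
7. q=(26,29) nearest=0 d=28 new=(5,4) → blocked by [5,14]×[0,7], reject
8. q=(0,6) nearest=0 d=5 new=(0,4) → add node 1 parent=0 cost=3
9. q=(41,30) nearest=0 d=39 new=(5,4) → blocked by [5,14]×[0,7], reject
10. q=(14,13) nearest=0 d=12 new=(5,4) → blocked by [5,14]×[0,7], reject
11. q=(47,1) nearest=0 d=45 new=(5,1) → blocked by [5,14]×[0,7], reject
12. q=(12,4) nearest=0 d=10 new=(5,4) → blocked by [5,14]×[0,7], reject
13. q=(18,19) nearest=0 d=18 new=(5,4) → blocked by [5,14]×[0,7], reject
14. q=(24,29) nearest=1 d=25 new=(3,7) → add node 2 parent=1 cost=6
15. q=(17,21) nearest=2 d=14 new=(6,10) → add node 3 parent=2 cost=9
16. q=(37,32) nearest=3 d=31 new=(9,13) → blocked by [3,14]×[13,15], reject
17. q=(9,2) nearest=2 d=6 new=(6,4) → blocked by [5,14]×[0,7], reject

Path: 0 1 2 3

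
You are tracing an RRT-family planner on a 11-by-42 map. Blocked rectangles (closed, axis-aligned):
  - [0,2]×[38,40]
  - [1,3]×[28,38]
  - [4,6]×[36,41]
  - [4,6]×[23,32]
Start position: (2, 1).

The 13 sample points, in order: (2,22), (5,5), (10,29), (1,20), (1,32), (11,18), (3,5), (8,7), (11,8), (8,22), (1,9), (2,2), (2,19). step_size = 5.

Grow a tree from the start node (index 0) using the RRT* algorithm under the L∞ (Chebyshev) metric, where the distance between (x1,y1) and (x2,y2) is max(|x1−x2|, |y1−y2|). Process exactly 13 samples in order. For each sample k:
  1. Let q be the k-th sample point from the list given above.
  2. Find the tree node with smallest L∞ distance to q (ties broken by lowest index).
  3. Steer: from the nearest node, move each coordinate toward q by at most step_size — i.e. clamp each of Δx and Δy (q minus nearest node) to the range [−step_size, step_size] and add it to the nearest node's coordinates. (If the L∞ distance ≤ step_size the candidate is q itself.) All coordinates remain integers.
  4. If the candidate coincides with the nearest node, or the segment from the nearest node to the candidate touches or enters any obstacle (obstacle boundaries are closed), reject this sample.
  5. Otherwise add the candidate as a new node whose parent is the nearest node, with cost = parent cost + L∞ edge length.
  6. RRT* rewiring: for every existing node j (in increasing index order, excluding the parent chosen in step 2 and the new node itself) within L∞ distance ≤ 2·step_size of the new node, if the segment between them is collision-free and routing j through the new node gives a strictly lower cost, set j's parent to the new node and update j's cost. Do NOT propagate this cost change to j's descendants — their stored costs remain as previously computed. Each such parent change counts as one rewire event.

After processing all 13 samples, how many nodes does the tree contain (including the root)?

1. q=(2,22) nearest=0 d=21 new=(2,6) → add node 1 parent=0 cost=5
2. q=(5,5) nearest=1 d=3 new=(5,5) → add node 2 parent=1 cost=8
3. q=(10,29) nearest=1 d=23 new=(7,11) → add node 3 parent=1 cost=10
4. q=(1,20) nearest=3 d=9 new=(2,16) → add node 4 parent=3 cost=15
5. q=(1,32) nearest=4 d=16 new=(1,21) → add node 5 parent=4 cost=20
6. q=(11,18) nearest=3 d=7 new=(11,16) → add node 6 parent=3 cost=15
7. q=(3,5) nearest=1 d=1 new=(3,5) → add node 7 parent=1 cost=6
8. q=(8,7) nearest=2 d=3 new=(8,7) → add node 8 parent=2 cost=11
9. q=(11,8) nearest=8 d=3 new=(11,8) → add node 9 parent=8 cost=14
10. q=(8,22) nearest=4 d=6 new=(7,21) → add node 10 parent=4 cost=20
11. q=(1,9) nearest=1 d=3 new=(1,9) → add node 11 parent=1 cost=8
12. q=(2,2) nearest=0 d=1 new=(2,2) → add node 12 parent=0 cost=1; rewire 2→12 (4<8); rewire 7→12 (4<6); rewire 8→12 (7<11); rewire 9→12 (10<14)
13. q=(2,19) nearest=5 d=2 new=(2,19) → add node 13 parent=5 cost=22

Node count: 14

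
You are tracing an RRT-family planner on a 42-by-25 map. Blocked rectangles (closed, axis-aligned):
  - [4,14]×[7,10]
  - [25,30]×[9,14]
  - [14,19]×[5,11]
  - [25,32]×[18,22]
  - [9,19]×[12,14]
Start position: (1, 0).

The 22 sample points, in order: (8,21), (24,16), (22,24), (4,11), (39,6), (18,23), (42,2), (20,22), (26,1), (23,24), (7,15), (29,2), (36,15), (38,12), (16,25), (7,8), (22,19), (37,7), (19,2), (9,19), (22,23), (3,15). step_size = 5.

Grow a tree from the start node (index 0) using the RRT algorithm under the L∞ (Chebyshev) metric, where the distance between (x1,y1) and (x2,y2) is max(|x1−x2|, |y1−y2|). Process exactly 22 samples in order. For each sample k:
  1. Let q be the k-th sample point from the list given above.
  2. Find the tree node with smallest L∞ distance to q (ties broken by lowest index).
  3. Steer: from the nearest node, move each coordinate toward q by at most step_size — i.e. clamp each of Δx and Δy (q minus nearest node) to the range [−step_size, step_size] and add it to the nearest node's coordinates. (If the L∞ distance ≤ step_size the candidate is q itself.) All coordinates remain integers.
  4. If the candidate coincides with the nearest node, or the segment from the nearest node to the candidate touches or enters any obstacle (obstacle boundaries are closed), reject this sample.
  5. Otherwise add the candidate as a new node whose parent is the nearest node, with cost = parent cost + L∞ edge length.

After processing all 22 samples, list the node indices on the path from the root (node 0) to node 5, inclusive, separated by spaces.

Path: 0 1 2 3 4 5

1. q=(8,21) nearest=0 d=21 new=(6,5) → add node 1 parent=0 cost=5
2. q=(24,16) nearest=1 d=18 new=(11,10) → blocked by [4,14]×[7,10], reject
3. q=(22,24) nearest=1 d=19 new=(11,10) → blocked by [4,14]×[7,10], reject
4. q=(4,11) nearest=1 d=6 new=(4,10) → blocked by [4,14]×[7,10], reject
5. q=(39,6) nearest=1 d=33 new=(11,6) → add node 2 parent=1 cost=10
6. q=(18,23) nearest=2 d=17 new=(16,11) → blocked by [4,14]×[7,10], reject
7. q=(42,2) nearest=2 d=31 new=(16,2) → add node 3 parent=2 cost=15
8. q=(20,22) nearest=2 d=16 new=(16,11) → blocked by [4,14]×[7,10], reject
9. q=(26,1) nearest=3 d=10 new=(21,1) → add node 4 parent=3 cost=20
10. q=(23,24) nearest=2 d=18 new=(16,11) → blocked by [4,14]×[7,10], reject
11. q=(7,15) nearest=2 d=9 new=(7,11) → blocked by [4,14]×[7,10], reject
12. q=(29,2) nearest=4 d=8 new=(26,2) → add node 5 parent=4 cost=25
13. q=(36,15) nearest=5 d=13 new=(31,7) → add node 6 parent=5 cost=30
14. q=(38,12) nearest=6 d=7 new=(36,12) → add node 7 parent=6 cost=35
15. q=(16,25) nearest=6 d=18 new=(26,12) → blocked by [25,30]×[9,14], reject
16. q=(7,8) nearest=1 d=3 new=(7,8) → blocked by [4,14]×[7,10], reject
17. q=(22,19) nearest=6 d=12 new=(26,12) → blocked by [25,30]×[9,14], reject
18. q=(37,7) nearest=7 d=5 new=(37,7) → add node 8 parent=7 cost=40
19. q=(19,2) nearest=4 d=2 new=(19,2) → add node 9 parent=4 cost=22
20. q=(9,19) nearest=2 d=13 new=(9,11) → blocked by [4,14]×[7,10], reject
21. q=(22,23) nearest=7 d=14 new=(31,17) → add node 10 parent=7 cost=40
22. q=(3,15) nearest=2 d=9 new=(6,11) → blocked by [4,14]×[7,10], reject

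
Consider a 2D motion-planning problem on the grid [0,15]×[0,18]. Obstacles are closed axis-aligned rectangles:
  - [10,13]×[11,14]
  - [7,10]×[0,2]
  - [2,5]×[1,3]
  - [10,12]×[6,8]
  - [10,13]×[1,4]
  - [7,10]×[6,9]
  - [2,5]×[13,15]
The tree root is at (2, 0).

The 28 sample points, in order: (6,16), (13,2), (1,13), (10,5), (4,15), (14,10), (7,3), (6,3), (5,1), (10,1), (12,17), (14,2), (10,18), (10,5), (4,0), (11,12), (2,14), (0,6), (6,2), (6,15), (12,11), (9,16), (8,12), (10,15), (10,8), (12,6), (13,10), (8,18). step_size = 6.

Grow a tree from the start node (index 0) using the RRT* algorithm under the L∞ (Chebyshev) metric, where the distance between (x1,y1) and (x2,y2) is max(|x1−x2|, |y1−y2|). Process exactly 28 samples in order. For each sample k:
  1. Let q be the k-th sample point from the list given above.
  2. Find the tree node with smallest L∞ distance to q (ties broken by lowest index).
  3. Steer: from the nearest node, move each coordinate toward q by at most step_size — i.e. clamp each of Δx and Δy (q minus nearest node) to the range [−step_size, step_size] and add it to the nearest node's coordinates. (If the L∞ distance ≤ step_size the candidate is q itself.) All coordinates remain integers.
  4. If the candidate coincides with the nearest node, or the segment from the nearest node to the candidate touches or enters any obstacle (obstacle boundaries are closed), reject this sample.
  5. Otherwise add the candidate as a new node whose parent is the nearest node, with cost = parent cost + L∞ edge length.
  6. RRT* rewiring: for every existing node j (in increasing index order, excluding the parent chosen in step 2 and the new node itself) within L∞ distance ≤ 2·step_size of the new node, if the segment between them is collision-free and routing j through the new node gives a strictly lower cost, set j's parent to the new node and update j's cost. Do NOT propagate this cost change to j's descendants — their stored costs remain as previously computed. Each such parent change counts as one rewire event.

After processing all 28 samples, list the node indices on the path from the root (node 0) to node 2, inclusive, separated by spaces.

1. q=(6,16) nearest=0 d=16 new=(6,6) → blocked by [2,5]×[1,3], reject
2. q=(13,2) nearest=0 d=11 new=(8,2) → blocked by [7,10]×[0,2], reject
3. q=(1,13) nearest=0 d=13 new=(1,6) → add node 1 parent=0 cost=6
4. q=(10,5) nearest=0 d=8 new=(8,5) → blocked by [2,5]×[1,3], reject
5. q=(4,15) nearest=1 d=9 new=(4,12) → add node 2 parent=1 cost=12
6. q=(14,10) nearest=2 d=10 new=(10,10) → add node 3 parent=2 cost=18
7. q=(7,3) nearest=0 d=5 new=(7,3) → blocked by [2,5]×[1,3], reject
8. q=(6,3) nearest=0 d=4 new=(6,3) → blocked by [2,5]×[1,3], reject
9. q=(5,1) nearest=0 d=3 new=(5,1) → blocked by [2,5]×[1,3], reject
10. q=(10,1) nearest=0 d=8 new=(8,1) → blocked by [7,10]×[0,2], reject
11. q=(12,17) nearest=3 d=7 new=(12,16) → blocked by [10,13]×[11,14], reject
12. q=(14,2) nearest=3 d=8 new=(14,4) → blocked by [10,12]×[6,8], reject
13. q=(10,18) nearest=2 d=6 new=(10,18) → blocked by [2,5]×[13,15], reject
14. q=(10,5) nearest=3 d=5 new=(10,5) → blocked by [10,12]×[6,8], reject
15. q=(4,0) nearest=0 d=2 new=(4,0) → add node 4 parent=0 cost=2
16. q=(11,12) nearest=3 d=2 new=(11,12) → blocked by [10,13]×[11,14], reject
17. q=(2,14) nearest=2 d=2 new=(2,14) → blocked by [2,5]×[13,15], reject
18. q=(0,6) nearest=1 d=1 new=(0,6) → add node 5 parent=1 cost=7
19. q=(6,2) nearest=4 d=2 new=(6,2) → blocked by [2,5]×[1,3], reject
20. q=(6,15) nearest=2 d=3 new=(6,15) → blocked by [2,5]×[13,15], reject
21. q=(12,11) nearest=3 d=2 new=(12,11) → blocked by [10,13]×[11,14], reject
22. q=(9,16) nearest=2 d=5 new=(9,16) → add node 6 parent=2 cost=17
23. q=(8,12) nearest=3 d=2 new=(8,12) → add node 7 parent=3 cost=20
24. q=(10,15) nearest=6 d=1 new=(10,15) → add node 8 parent=6 cost=18
25. q=(10,8) nearest=3 d=2 new=(10,8) → blocked by [10,12]×[6,8], reject
26. q=(12,6) nearest=3 d=4 new=(12,6) → blocked by [10,12]×[6,8], reject
27. q=(13,10) nearest=3 d=3 new=(13,10) → add node 9 parent=3 cost=21
28. q=(8,18) nearest=6 d=2 new=(8,18) → add node 10 parent=6 cost=19

Path: 0 1 2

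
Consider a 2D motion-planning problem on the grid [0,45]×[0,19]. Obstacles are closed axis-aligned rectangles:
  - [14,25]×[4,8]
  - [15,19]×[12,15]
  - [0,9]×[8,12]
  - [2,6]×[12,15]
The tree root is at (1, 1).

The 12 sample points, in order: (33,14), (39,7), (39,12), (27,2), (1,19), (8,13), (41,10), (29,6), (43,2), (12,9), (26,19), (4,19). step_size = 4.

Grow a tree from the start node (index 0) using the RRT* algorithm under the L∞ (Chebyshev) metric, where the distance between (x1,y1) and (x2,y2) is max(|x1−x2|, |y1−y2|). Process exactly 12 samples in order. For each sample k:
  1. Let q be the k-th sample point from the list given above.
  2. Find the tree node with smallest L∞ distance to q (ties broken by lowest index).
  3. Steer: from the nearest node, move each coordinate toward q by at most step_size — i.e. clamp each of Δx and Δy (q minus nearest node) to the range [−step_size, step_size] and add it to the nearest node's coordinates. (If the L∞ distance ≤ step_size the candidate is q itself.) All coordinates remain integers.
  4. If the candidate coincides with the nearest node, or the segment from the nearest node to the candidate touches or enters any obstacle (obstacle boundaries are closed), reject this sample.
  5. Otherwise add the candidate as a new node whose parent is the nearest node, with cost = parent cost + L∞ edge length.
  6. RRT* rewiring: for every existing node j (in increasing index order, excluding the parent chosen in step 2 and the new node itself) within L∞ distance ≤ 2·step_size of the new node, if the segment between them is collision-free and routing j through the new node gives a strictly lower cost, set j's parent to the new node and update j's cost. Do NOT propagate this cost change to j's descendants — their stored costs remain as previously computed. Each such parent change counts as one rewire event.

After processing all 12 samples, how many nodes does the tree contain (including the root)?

Node count: 8

1. q=(33,14) nearest=0 d=32 new=(5,5) → add node 1 parent=0 cost=4
2. q=(39,7) nearest=1 d=34 new=(9,7) → add node 2 parent=1 cost=8
3. q=(39,12) nearest=2 d=30 new=(13,11) → add node 3 parent=2 cost=12
4. q=(27,2) nearest=3 d=14 new=(17,7) → blocked by [14,25]×[4,8], reject
5. q=(1,19) nearest=2 d=12 new=(5,11) → blocked by [0,9]×[8,12], reject
6. q=(8,13) nearest=3 d=5 new=(9,13) → add node 4 parent=3 cost=16
7. q=(41,10) nearest=3 d=28 new=(17,10) → add node 5 parent=3 cost=16
8. q=(29,6) nearest=5 d=12 new=(21,6) → blocked by [14,25]×[4,8], reject
9. q=(43,2) nearest=5 d=26 new=(21,6) → blocked by [14,25]×[4,8], reject
10. q=(12,9) nearest=3 d=2 new=(12,9) → add node 6 parent=3 cost=14
11. q=(26,19) nearest=5 d=9 new=(21,14) → blocked by [15,19]×[12,15], reject
12. q=(4,19) nearest=4 d=6 new=(5,17) → add node 7 parent=4 cost=20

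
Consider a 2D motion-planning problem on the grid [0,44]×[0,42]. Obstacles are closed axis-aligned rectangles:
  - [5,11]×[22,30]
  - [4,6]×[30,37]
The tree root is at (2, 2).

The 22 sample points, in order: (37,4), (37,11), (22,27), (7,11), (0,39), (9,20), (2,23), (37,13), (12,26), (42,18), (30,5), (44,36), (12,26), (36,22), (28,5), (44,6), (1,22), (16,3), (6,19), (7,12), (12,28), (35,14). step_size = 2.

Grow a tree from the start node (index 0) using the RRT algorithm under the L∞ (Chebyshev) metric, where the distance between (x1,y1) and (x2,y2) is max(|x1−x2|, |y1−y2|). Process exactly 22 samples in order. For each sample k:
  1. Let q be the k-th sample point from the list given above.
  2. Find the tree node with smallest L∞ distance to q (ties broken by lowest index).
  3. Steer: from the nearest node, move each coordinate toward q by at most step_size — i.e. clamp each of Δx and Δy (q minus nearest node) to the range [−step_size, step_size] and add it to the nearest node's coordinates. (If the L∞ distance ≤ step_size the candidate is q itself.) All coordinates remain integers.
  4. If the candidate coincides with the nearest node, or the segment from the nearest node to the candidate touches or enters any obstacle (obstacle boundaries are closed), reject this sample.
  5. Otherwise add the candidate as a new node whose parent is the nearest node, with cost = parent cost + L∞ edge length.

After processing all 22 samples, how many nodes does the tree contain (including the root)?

1. q=(37,4) nearest=0 d=35 new=(4,4) → add node 1 parent=0 cost=2
2. q=(37,11) nearest=1 d=33 new=(6,6) → add node 2 parent=1 cost=4
3. q=(22,27) nearest=2 d=21 new=(8,8) → add node 3 parent=2 cost=6
4. q=(7,11) nearest=3 d=3 new=(7,10) → add node 4 parent=3 cost=8
5. q=(0,39) nearest=4 d=29 new=(5,12) → add node 5 parent=4 cost=10
6. q=(9,20) nearest=5 d=8 new=(7,14) → add node 6 parent=5 cost=12
7. q=(2,23) nearest=6 d=9 new=(5,16) → add node 7 parent=6 cost=14
8. q=(37,13) nearest=3 d=29 new=(10,10) → add node 8 parent=3 cost=8
9. q=(12,26) nearest=7 d=10 new=(7,18) → add node 9 parent=7 cost=16
10. q=(42,18) nearest=8 d=32 new=(12,12) → add node 10 parent=8 cost=10
11. q=(30,5) nearest=10 d=18 new=(14,10) → add node 11 parent=10 cost=12
12. q=(44,36) nearest=11 d=30 new=(16,12) → add node 12 parent=11 cost=14
13. q=(12,26) nearest=9 d=8 new=(9,20) → add node 13 parent=9 cost=18
14. q=(36,22) nearest=12 d=20 new=(18,14) → add node 14 parent=12 cost=16
15. q=(28,5) nearest=14 d=10 new=(20,12) → add node 15 parent=14 cost=18
16. q=(44,6) nearest=15 d=24 new=(22,10) → add node 16 parent=15 cost=20
17. q=(1,22) nearest=7 d=6 new=(3,18) → add node 17 parent=7 cost=16
18. q=(16,3) nearest=8 d=7 new=(12,8) → add node 18 parent=8 cost=10
19. q=(6,19) nearest=9 d=1 new=(6,19) → add node 19 parent=9 cost=17
20. q=(7,12) nearest=4 d=2 new=(7,12) → add node 20 parent=4 cost=10
21. q=(12,28) nearest=13 d=8 new=(11,22) → blocked by [5,11]×[22,30], reject
22. q=(35,14) nearest=16 d=13 new=(24,12) → add node 21 parent=16 cost=22

Node count: 22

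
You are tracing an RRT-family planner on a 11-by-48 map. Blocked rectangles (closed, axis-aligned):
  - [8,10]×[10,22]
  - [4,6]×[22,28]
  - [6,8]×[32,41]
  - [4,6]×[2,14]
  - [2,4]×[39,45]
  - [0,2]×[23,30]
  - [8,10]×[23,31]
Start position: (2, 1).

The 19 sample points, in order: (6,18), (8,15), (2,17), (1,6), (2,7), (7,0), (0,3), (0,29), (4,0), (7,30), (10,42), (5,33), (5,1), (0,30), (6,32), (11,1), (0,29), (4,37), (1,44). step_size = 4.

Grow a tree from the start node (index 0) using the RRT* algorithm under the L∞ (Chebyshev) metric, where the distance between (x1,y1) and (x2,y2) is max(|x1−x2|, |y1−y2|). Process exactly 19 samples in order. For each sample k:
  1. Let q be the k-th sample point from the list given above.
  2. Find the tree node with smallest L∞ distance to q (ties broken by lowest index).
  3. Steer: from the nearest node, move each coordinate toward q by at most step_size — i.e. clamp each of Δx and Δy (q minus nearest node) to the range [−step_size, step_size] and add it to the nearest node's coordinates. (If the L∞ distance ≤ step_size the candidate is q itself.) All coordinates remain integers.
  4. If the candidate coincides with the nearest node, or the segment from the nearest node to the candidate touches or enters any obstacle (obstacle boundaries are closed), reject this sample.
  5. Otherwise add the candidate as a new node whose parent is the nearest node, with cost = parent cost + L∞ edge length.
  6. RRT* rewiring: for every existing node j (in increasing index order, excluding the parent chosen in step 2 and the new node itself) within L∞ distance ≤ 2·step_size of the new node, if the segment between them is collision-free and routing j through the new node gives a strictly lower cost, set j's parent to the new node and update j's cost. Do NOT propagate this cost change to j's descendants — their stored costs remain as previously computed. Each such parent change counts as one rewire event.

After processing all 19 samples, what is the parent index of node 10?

Parent of node 10: 4

1. q=(6,18) nearest=0 d=17 new=(6,5) → blocked by [4,6]×[2,14], reject
2. q=(8,15) nearest=0 d=14 new=(6,5) → blocked by [4,6]×[2,14], reject
3. q=(2,17) nearest=0 d=16 new=(2,5) → add node 1 parent=0 cost=4
4. q=(1,6) nearest=1 d=1 new=(1,6) → add node 2 parent=1 cost=5
5. q=(2,7) nearest=2 d=1 new=(2,7) → add node 3 parent=2 cost=6
6. q=(7,0) nearest=0 d=5 new=(6,0) → add node 4 parent=0 cost=4
7. q=(0,3) nearest=0 d=2 new=(0,3) → add node 5 parent=0 cost=2
8. q=(0,29) nearest=3 d=22 new=(0,11) → add node 6 parent=3 cost=10
9. q=(4,0) nearest=0 d=2 new=(4,0) → add node 7 parent=0 cost=2
10. q=(7,30) nearest=6 d=19 new=(4,15) → add node 8 parent=6 cost=14
11. q=(10,42) nearest=8 d=27 new=(8,19) → blocked by [8,10]×[10,22], reject
12. q=(5,33) nearest=8 d=18 new=(5,19) → add node 9 parent=8 cost=18
13. q=(5,1) nearest=4 d=1 new=(5,1) → add node 10 parent=4 cost=5
14. q=(0,30) nearest=9 d=11 new=(1,23) → blocked by [0,2]×[23,30], reject
15. q=(6,32) nearest=9 d=13 new=(6,23) → blocked by [4,6]×[22,28], reject
16. q=(11,1) nearest=4 d=5 new=(10,1) → add node 11 parent=4 cost=8
17. q=(0,29) nearest=9 d=10 new=(1,23) → blocked by [0,2]×[23,30], reject
18. q=(4,37) nearest=9 d=18 new=(4,23) → blocked by [4,6]×[22,28], reject
19. q=(1,44) nearest=9 d=25 new=(1,23) → blocked by [0,2]×[23,30], reject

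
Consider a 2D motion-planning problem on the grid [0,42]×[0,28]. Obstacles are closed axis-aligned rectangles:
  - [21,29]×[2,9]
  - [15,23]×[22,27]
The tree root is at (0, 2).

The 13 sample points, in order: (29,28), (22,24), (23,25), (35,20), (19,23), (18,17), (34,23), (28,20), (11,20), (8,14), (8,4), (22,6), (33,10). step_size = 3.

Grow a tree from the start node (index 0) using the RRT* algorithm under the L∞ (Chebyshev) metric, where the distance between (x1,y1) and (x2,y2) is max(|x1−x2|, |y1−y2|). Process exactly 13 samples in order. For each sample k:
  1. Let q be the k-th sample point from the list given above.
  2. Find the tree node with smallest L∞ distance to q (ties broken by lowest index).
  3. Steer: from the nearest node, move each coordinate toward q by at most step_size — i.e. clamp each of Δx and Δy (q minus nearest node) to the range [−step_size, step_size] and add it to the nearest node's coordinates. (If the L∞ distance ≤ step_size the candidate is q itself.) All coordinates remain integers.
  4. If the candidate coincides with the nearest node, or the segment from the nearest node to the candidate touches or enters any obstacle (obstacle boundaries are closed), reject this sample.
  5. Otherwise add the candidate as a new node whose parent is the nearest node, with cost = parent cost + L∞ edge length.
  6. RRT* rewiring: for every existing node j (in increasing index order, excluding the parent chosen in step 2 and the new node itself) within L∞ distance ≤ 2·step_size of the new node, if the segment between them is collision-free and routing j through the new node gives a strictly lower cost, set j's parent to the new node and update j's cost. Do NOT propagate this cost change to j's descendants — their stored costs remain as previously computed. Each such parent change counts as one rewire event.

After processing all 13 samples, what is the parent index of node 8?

Parent of node 8: 7

1. q=(29,28) nearest=0 d=29 new=(3,5) → add node 1 parent=0 cost=3
2. q=(22,24) nearest=1 d=19 new=(6,8) → add node 2 parent=1 cost=6
3. q=(23,25) nearest=2 d=17 new=(9,11) → add node 3 parent=2 cost=9
4. q=(35,20) nearest=3 d=26 new=(12,14) → add node 4 parent=3 cost=12
5. q=(19,23) nearest=4 d=9 new=(15,17) → add node 5 parent=4 cost=15
6. q=(18,17) nearest=5 d=3 new=(18,17) → add node 6 parent=5 cost=18
7. q=(34,23) nearest=6 d=16 new=(21,20) → add node 7 parent=6 cost=21
8. q=(28,20) nearest=7 d=7 new=(24,20) → add node 8 parent=7 cost=24
9. q=(11,20) nearest=5 d=4 new=(12,20) → add node 9 parent=5 cost=18
10. q=(8,14) nearest=3 d=3 new=(8,14) → add node 10 parent=3 cost=12
11. q=(8,4) nearest=2 d=4 new=(8,5) → add node 11 parent=2 cost=9
12. q=(22,6) nearest=4 d=10 new=(15,11) → add node 12 parent=4 cost=15
13. q=(33,10) nearest=8 d=10 new=(27,17) → add node 13 parent=8 cost=27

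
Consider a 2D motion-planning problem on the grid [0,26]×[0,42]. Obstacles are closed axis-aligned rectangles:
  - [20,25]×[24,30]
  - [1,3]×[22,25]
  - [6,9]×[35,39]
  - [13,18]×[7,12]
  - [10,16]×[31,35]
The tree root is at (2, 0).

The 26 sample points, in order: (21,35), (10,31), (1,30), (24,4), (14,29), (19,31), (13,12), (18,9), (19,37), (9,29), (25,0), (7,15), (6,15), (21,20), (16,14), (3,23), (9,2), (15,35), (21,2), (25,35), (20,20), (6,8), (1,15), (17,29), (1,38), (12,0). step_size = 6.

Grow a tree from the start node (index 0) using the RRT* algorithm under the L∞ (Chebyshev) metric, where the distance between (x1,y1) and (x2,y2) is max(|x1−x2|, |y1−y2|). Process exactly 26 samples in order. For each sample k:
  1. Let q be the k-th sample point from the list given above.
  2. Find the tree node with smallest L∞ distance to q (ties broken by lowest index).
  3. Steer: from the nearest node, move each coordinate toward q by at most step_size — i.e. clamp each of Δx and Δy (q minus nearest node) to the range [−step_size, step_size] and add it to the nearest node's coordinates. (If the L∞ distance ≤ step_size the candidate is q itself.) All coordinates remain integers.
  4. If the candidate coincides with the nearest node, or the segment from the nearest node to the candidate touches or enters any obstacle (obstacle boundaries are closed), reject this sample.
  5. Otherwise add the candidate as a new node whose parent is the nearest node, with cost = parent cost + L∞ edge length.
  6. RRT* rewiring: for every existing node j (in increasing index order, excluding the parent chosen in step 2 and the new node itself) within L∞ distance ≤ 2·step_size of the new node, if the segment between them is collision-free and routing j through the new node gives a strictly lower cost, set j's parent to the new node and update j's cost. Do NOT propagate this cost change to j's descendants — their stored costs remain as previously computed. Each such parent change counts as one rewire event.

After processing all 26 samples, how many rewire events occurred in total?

Rewire events: 2

1. q=(21,35) nearest=0 d=35 new=(8,6) → add node 1 parent=0 cost=6
2. q=(10,31) nearest=1 d=25 new=(10,12) → add node 2 parent=1 cost=12
3. q=(1,30) nearest=2 d=18 new=(4,18) → add node 3 parent=2 cost=18
4. q=(24,4) nearest=2 d=14 new=(16,6) → blocked by [13,18]×[7,12], reject
5. q=(14,29) nearest=3 d=11 new=(10,24) → add node 4 parent=3 cost=24
6. q=(19,31) nearest=4 d=9 new=(16,30) → add node 5 parent=4 cost=30
7. q=(13,12) nearest=2 d=3 new=(13,12) → blocked by [13,18]×[7,12], reject
8. q=(18,9) nearest=2 d=8 new=(16,9) → blocked by [13,18]×[7,12], reject
9. q=(19,37) nearest=5 d=7 new=(19,36) → add node 6 parent=5 cost=36
10. q=(9,29) nearest=4 d=5 new=(9,29) → add node 7 parent=4 cost=29
11. q=(25,0) nearest=2 d=15 new=(16,6) → blocked by [13,18]×[7,12], reject
12. q=(7,15) nearest=2 d=3 new=(7,15) → add node 8 parent=2 cost=15
13. q=(6,15) nearest=8 d=1 new=(6,15) → add node 9 parent=8 cost=16
14. q=(21,20) nearest=5 d=10 new=(21,24) → blocked by [20,25]×[24,30], reject
15. q=(16,14) nearest=2 d=6 new=(16,14) → add node 10 parent=2 cost=18
16. q=(3,23) nearest=3 d=5 new=(3,23) → blocked by [1,3]×[22,25], reject
17. q=(9,2) nearest=1 d=4 new=(9,2) → add node 11 parent=1 cost=10
18. q=(15,35) nearest=6 d=4 new=(15,35) → blocked by [10,16]×[31,35], reject
19. q=(21,2) nearest=2 d=11 new=(16,6) → blocked by [13,18]×[7,12], reject
20. q=(25,35) nearest=6 d=6 new=(25,35) → add node 12 parent=6 cost=42
21. q=(20,20) nearest=10 d=6 new=(20,20) → add node 13 parent=10 cost=24
22. q=(6,8) nearest=1 d=2 new=(6,8) → add node 14 parent=1 cost=8; rewire 9→14 (15<16)
23. q=(1,15) nearest=3 d=3 new=(1,15) → add node 15 parent=3 cost=21
24. q=(17,29) nearest=5 d=1 new=(17,29) → add node 16 parent=5 cost=31; rewire 12→16 (39<42)
25. q=(1,38) nearest=7 d=9 new=(3,35) → add node 17 parent=7 cost=35
26. q=(12,0) nearest=11 d=3 new=(12,0) → add node 18 parent=11 cost=13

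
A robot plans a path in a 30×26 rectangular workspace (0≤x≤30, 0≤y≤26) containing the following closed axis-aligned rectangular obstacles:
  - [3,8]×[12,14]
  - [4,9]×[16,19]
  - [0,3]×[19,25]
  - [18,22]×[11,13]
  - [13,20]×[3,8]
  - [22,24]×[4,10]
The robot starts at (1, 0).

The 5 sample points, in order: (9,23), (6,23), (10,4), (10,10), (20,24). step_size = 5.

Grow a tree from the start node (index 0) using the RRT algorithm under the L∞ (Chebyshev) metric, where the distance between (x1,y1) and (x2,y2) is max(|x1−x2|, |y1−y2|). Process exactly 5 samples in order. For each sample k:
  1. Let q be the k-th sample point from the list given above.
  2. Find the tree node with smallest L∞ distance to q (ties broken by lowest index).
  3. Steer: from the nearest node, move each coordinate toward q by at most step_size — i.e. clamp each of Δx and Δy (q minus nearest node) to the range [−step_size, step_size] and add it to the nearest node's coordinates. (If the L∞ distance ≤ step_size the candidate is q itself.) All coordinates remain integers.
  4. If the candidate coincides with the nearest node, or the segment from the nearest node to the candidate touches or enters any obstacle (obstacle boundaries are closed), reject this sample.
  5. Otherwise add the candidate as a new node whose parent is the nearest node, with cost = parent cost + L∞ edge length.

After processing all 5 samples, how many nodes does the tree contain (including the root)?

Node count: 5

1. q=(9,23) nearest=0 d=23 new=(6,5) → add node 1 parent=0 cost=5
2. q=(6,23) nearest=1 d=18 new=(6,10) → add node 2 parent=1 cost=10
3. q=(10,4) nearest=1 d=4 new=(10,4) → add node 3 parent=1 cost=9
4. q=(10,10) nearest=2 d=4 new=(10,10) → add node 4 parent=2 cost=14
5. q=(20,24) nearest=2 d=14 new=(11,15) → blocked by [3,8]×[12,14], reject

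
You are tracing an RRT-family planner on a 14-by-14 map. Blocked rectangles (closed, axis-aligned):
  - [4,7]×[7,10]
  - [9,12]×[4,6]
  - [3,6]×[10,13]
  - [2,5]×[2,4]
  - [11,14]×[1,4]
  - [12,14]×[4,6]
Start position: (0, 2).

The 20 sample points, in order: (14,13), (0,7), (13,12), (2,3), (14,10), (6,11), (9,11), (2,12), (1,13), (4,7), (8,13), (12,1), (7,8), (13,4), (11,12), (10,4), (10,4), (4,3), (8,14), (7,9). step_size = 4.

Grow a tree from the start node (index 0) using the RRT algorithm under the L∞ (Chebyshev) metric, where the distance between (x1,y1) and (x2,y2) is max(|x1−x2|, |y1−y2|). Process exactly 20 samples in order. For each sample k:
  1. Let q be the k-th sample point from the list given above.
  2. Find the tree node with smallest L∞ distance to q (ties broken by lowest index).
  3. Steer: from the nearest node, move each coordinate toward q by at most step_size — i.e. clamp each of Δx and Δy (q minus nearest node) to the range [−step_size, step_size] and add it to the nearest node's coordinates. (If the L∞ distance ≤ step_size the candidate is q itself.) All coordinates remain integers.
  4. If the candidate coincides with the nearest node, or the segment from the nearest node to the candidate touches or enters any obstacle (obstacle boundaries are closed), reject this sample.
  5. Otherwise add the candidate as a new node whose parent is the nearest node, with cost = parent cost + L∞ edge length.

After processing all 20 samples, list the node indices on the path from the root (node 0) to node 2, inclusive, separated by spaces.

Path: 0 1 2

1. q=(14,13) nearest=0 d=14 new=(4,6) → blocked by [2,5]×[2,4], reject
2. q=(0,7) nearest=0 d=5 new=(0,6) → add node 1 parent=0 cost=4
3. q=(13,12) nearest=0 d=13 new=(4,6) → blocked by [2,5]×[2,4], reject
4. q=(2,3) nearest=0 d=2 new=(2,3) → blocked by [2,5]×[2,4], reject
5. q=(14,10) nearest=0 d=14 new=(4,6) → blocked by [2,5]×[2,4], reject
6. q=(6,11) nearest=1 d=6 new=(4,10) → blocked by [4,7]×[7,10], reject
7. q=(9,11) nearest=0 d=9 new=(4,6) → blocked by [2,5]×[2,4], reject
8. q=(2,12) nearest=1 d=6 new=(2,10) → add node 2 parent=1 cost=8
9. q=(1,13) nearest=2 d=3 new=(1,13) → add node 3 parent=2 cost=11
10. q=(4,7) nearest=2 d=3 new=(4,7) → blocked by [4,7]×[7,10], reject
11. q=(8,13) nearest=2 d=6 new=(6,13) → blocked by [3,6]×[10,13], reject
12. q=(12,1) nearest=2 d=10 new=(6,6) → blocked by [4,7]×[7,10], reject
13. q=(7,8) nearest=2 d=5 new=(6,8) → blocked by [4,7]×[7,10], reject
14. q=(13,4) nearest=2 d=11 new=(6,6) → blocked by [4,7]×[7,10], reject
15. q=(11,12) nearest=2 d=9 new=(6,12) → blocked by [3,6]×[10,13], reject
16. q=(10,4) nearest=2 d=8 new=(6,6) → blocked by [4,7]×[7,10], reject
17. q=(10,4) nearest=2 d=8 new=(6,6) → blocked by [4,7]×[7,10], reject
18. q=(4,3) nearest=0 d=4 new=(4,3) → blocked by [2,5]×[2,4], reject
19. q=(8,14) nearest=2 d=6 new=(6,14) → blocked by [3,6]×[10,13], reject
20. q=(7,9) nearest=2 d=5 new=(6,9) → blocked by [4,7]×[7,10], reject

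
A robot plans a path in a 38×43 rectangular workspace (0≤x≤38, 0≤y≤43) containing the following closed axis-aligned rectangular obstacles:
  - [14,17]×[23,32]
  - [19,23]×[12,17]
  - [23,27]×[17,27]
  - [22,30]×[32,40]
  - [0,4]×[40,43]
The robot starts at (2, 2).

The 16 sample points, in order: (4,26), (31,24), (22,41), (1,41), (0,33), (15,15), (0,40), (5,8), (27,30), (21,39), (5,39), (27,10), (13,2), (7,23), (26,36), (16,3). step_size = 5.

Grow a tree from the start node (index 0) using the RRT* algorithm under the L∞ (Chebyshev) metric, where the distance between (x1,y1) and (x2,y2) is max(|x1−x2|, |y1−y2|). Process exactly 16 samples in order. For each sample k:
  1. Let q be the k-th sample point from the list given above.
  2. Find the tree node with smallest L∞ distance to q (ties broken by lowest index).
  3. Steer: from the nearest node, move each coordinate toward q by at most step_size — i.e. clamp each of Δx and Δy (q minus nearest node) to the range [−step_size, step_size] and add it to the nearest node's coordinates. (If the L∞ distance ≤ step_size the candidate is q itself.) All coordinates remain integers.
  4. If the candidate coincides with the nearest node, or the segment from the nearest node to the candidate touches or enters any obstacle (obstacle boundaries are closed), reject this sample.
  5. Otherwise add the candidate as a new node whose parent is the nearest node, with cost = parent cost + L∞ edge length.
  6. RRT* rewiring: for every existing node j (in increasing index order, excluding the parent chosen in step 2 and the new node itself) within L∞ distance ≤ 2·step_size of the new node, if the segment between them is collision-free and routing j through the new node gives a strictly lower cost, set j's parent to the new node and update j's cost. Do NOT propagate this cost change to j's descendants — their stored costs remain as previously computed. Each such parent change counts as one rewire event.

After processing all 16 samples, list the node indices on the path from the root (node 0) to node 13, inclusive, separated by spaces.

1. q=(4,26) nearest=0 d=24 new=(4,7) → add node 1 parent=0 cost=5
2. q=(31,24) nearest=1 d=27 new=(9,12) → add node 2 parent=1 cost=10
3. q=(22,41) nearest=2 d=29 new=(14,17) → add node 3 parent=2 cost=15
4. q=(1,41) nearest=3 d=24 new=(9,22) → add node 4 parent=3 cost=20
5. q=(0,33) nearest=4 d=11 new=(4,27) → add node 5 parent=4 cost=25
6. q=(15,15) nearest=3 d=2 new=(15,15) → add node 6 parent=3 cost=17
7. q=(0,40) nearest=5 d=13 new=(0,32) → add node 7 parent=5 cost=30
8. q=(5,8) nearest=1 d=1 new=(5,8) → add node 8 parent=1 cost=6; rewire 6→8 (16<17)
9. q=(27,30) nearest=3 d=13 new=(19,22) → add node 9 parent=3 cost=20
10. q=(21,39) nearest=4 d=17 new=(14,27) → blocked by [14,17]×[23,32], reject
11. q=(5,39) nearest=7 d=7 new=(5,37) → add node 10 parent=7 cost=35
12. q=(27,10) nearest=6 d=12 new=(20,10) → add node 11 parent=6 cost=21
13. q=(13,2) nearest=8 d=8 new=(10,3) → add node 12 parent=8 cost=11
14. q=(7,23) nearest=4 d=2 new=(7,23) → add node 13 parent=4 cost=22
15. q=(26,36) nearest=9 d=14 new=(24,27) → blocked by [23,27]×[17,27], reject
16. q=(16,3) nearest=12 d=6 new=(15,3) → add node 14 parent=12 cost=16

Path: 0 1 2 3 4 13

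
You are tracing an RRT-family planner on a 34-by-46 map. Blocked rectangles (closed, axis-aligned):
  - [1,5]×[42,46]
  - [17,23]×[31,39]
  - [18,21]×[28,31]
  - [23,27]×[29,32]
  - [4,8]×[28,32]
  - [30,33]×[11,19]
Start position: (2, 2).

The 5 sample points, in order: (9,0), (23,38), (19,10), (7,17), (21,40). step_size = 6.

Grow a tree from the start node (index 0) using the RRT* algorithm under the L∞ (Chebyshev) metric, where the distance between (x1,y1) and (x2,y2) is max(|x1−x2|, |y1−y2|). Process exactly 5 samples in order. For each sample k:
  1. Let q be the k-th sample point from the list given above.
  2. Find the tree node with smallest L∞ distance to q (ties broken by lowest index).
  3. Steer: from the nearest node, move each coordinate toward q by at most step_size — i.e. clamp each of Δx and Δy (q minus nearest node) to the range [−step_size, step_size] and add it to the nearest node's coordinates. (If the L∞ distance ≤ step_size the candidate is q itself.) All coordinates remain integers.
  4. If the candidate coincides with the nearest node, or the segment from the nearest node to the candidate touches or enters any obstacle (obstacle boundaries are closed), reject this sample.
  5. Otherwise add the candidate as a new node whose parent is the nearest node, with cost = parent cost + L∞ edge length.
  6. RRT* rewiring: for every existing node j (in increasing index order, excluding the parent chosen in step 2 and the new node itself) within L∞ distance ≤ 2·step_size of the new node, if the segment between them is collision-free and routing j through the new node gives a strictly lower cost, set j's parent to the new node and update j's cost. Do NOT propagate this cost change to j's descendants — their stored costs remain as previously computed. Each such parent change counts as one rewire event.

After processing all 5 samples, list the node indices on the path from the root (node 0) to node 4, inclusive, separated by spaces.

Path: 0 2 4

1. q=(9,0) nearest=0 d=7 new=(8,0) → add node 1 parent=0 cost=6
2. q=(23,38) nearest=0 d=36 new=(8,8) → add node 2 parent=0 cost=6
3. q=(19,10) nearest=1 d=11 new=(14,6) → add node 3 parent=1 cost=12
4. q=(7,17) nearest=2 d=9 new=(7,14) → add node 4 parent=2 cost=12
5. q=(21,40) nearest=4 d=26 new=(13,20) → add node 5 parent=4 cost=18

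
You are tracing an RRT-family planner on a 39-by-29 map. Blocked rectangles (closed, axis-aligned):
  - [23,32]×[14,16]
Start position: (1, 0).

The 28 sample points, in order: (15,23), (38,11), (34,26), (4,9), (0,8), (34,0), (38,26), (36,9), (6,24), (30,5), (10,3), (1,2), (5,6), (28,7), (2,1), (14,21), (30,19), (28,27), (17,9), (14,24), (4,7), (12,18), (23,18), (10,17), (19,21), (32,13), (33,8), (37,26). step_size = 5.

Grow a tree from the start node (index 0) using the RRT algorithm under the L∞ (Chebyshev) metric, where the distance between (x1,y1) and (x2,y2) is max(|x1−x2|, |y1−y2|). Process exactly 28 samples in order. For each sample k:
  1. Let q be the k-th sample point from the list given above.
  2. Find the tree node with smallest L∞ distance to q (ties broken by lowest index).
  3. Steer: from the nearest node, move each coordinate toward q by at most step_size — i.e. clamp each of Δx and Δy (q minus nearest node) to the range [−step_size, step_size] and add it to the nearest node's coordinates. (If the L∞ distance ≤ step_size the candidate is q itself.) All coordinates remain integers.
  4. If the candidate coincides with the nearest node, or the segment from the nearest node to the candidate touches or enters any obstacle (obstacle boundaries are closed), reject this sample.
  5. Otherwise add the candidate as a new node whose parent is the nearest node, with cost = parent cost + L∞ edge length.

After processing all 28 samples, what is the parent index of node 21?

Parent of node 21: 16

1. q=(15,23) nearest=0 d=23 new=(6,5) → add node 1 parent=0 cost=5
2. q=(38,11) nearest=1 d=32 new=(11,10) → add node 2 parent=1 cost=10
3. q=(34,26) nearest=2 d=23 new=(16,15) → add node 3 parent=2 cost=15
4. q=(4,9) nearest=1 d=4 new=(4,9) → add node 4 parent=1 cost=9
5. q=(0,8) nearest=4 d=4 new=(0,8) → add node 5 parent=4 cost=13
6. q=(34,0) nearest=3 d=18 new=(21,10) → add node 6 parent=3 cost=20
7. q=(38,26) nearest=6 d=17 new=(26,15) → blocked by [23,32]×[14,16], reject
8. q=(36,9) nearest=6 d=15 new=(26,9) → add node 7 parent=6 cost=25
9. q=(6,24) nearest=3 d=10 new=(11,20) → add node 8 parent=3 cost=20
10. q=(30,5) nearest=7 d=4 new=(30,5) → add node 9 parent=7 cost=29
11. q=(10,3) nearest=1 d=4 new=(10,3) → add node 10 parent=1 cost=9
12. q=(1,2) nearest=0 d=2 new=(1,2) → add node 11 parent=0 cost=2
13. q=(5,6) nearest=1 d=1 new=(5,6) → add node 12 parent=1 cost=6
14. q=(28,7) nearest=7 d=2 new=(28,7) → add node 13 parent=7 cost=27
15. q=(2,1) nearest=0 d=1 new=(2,1) → add node 14 parent=0 cost=1
16. q=(14,21) nearest=8 d=3 new=(14,21) → add node 15 parent=8 cost=23
17. q=(30,19) nearest=6 d=9 new=(26,15) → blocked by [23,32]×[14,16], reject
18. q=(28,27) nearest=3 d=12 new=(21,20) → add node 16 parent=3 cost=20
19. q=(17,9) nearest=6 d=4 new=(17,9) → add node 17 parent=6 cost=24
20. q=(14,24) nearest=15 d=3 new=(14,24) → add node 18 parent=15 cost=26
21. q=(4,7) nearest=12 d=1 new=(4,7) → add node 19 parent=12 cost=7
22. q=(12,18) nearest=8 d=2 new=(12,18) → add node 20 parent=8 cost=22
23. q=(23,18) nearest=16 d=2 new=(23,18) → add node 21 parent=16 cost=22
24. q=(10,17) nearest=20 d=2 new=(10,17) → add node 22 parent=20 cost=24
25. q=(19,21) nearest=16 d=2 new=(19,21) → add node 23 parent=16 cost=22
26. q=(32,13) nearest=7 d=6 new=(31,13) → add node 24 parent=7 cost=30
27. q=(33,8) nearest=9 d=3 new=(33,8) → add node 25 parent=9 cost=32
28. q=(37,26) nearest=24 d=13 new=(36,18) → blocked by [23,32]×[14,16], reject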